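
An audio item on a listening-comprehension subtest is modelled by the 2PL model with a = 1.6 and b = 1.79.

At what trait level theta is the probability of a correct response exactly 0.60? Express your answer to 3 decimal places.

P(theta) = 1 / (1 + exp(−a(theta − b)))
logit = ln(0.6000/0.4000) = 0.4055
theta = b + logit/(a) = 1.79 + 0.4055/1.6000 = 2.0434

2.043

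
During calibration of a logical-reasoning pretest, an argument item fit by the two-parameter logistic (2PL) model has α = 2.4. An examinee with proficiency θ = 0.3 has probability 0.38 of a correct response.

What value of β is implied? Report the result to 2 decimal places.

0.50

P(θ) = 1 / (1 + exp(−α(θ − β)))
logit(0.38) = ln(0.38/0.62) = -0.4895
β = θ − logit/(α) = 0.3 − (-0.4895)/2.4000 = 0.5040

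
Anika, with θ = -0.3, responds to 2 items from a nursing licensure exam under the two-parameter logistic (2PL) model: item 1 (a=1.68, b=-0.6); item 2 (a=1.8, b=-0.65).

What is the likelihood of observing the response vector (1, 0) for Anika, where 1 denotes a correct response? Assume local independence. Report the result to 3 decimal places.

P(θ) = 1 / (1 + exp(−a(θ − b)))
P_1 = 1/(1+e^{-0.5040}) = 0.6234
P_2 = 1/(1+e^{-0.6300}) = 0.6525
L = P_1 × (1−P_2) = 0.6234 × 0.3475 = 0.21664

0.217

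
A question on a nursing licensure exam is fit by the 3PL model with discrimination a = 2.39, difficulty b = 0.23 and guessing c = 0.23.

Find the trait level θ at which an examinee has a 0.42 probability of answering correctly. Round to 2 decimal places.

-0.24

P(θ) = c + (1 − c) · 1 / (1 + exp(−a(θ − b)))
Remove guessing floor: (0.42 − 0.23)/(1 − 0.23) = 0.2468
logit = ln(0.2468/0.7532) = -1.1160
θ = b + logit/(a) = 0.23 + (-1.1160)/2.3900 = -0.2369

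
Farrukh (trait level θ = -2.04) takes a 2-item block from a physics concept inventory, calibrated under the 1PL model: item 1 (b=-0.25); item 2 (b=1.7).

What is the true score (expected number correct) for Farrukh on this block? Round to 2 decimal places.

0.17

P(θ) = 1 / (1 + exp(−(θ − b)))
P_1 = 1/(1+e^{1.7900}) = 0.1431
P_2 = 1/(1+e^{3.7400}) = 0.0232
E[score] = 0.1431 + 0.0232 = 0.1663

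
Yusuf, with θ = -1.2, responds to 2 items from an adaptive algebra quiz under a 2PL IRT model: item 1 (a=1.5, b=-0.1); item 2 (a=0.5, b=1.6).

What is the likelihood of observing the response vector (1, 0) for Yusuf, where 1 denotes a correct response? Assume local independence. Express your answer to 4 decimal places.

P(θ) = 1 / (1 + exp(−a(θ − b)))
P_1 = 1/(1+e^{1.6500}) = 0.1611
P_2 = 1/(1+e^{1.4000}) = 0.1978
L = P_1 × (1−P_2) = 0.1611 × 0.8022 = 0.12924

0.1292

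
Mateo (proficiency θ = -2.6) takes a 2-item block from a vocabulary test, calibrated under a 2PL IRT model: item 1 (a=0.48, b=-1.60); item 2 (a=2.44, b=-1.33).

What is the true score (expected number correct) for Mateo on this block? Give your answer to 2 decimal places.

0.43

P(θ) = 1 / (1 + exp(−a(θ − b)))
P_1 = 1/(1+e^{0.4800}) = 0.3823
P_2 = 1/(1+e^{3.0988}) = 0.0432
E[score] = 0.3823 + 0.0432 = 0.4254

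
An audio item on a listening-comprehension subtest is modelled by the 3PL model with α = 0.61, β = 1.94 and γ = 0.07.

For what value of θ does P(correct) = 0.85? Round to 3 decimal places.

4.643

P(θ) = γ + (1 − γ) · 1 / (1 + exp(−α(θ − β)))
Remove guessing floor: (0.85 − 0.07)/(1 − 0.07) = 0.8387
logit = ln(0.8387/0.1613) = 1.6487
θ = β + logit/(α) = 1.94 + 1.6487/0.6100 = 4.6427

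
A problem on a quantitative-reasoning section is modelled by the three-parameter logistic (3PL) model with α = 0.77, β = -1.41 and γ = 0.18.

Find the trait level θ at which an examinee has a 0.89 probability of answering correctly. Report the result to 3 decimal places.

1.012

P(θ) = γ + (1 − γ) · 1 / (1 + exp(−α(θ − β)))
Remove guessing floor: (0.89 − 0.18)/(1 − 0.18) = 0.8659
logit = ln(0.8659/0.1341) = 1.8648
θ = β + logit/(α) = -1.41 + 1.8648/0.7700 = 1.0118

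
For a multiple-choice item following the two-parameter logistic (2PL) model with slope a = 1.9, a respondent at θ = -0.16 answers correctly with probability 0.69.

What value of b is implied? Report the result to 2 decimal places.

-0.58

P(θ) = 1 / (1 + exp(−a(θ − b)))
logit(0.69) = ln(0.69/0.31) = 0.8001
b = θ − logit/(a) = -0.16 − 0.8001/1.9000 = -0.5811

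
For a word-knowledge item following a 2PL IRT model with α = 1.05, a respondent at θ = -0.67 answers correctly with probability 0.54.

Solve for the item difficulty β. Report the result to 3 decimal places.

P(θ) = 1 / (1 + exp(−α(θ − β)))
logit(0.54) = ln(0.54/0.46) = 0.1603
β = θ − logit/(α) = -0.67 − 0.1603/1.0500 = -0.8227

-0.823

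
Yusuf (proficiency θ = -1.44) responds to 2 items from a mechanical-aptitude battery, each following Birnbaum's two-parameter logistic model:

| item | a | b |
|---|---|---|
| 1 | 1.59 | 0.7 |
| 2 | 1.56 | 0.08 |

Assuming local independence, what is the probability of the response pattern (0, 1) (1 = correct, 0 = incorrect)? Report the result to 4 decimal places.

0.0826

P(θ) = 1 / (1 + exp(−a(θ − b)))
P_1 = 1/(1+e^{3.4026}) = 0.0322
P_2 = 1/(1+e^{2.3712}) = 0.0854
L = (1−P_1) × P_2 = 0.9678 × 0.0854 = 0.08264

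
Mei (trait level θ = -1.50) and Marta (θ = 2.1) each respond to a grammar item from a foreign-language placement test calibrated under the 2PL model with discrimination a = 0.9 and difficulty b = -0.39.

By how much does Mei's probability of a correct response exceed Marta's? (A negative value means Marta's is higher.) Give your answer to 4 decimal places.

P(θ) = 1 / (1 + exp(−a(θ − b)))
P(Mei) = 0.2691  [exponent -0.9990]
P(Marta) = 0.9039  [exponent 2.2410]
Difference = 0.2691 − 0.9039 = -0.6347

-0.6347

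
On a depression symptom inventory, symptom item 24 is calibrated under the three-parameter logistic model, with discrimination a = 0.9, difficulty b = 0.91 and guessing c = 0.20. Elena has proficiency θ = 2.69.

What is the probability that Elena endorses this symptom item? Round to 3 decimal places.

0.866

P(θ) = c + (1 − c) · 1 / (1 + exp(−a(θ − b)))
Exponent: 0.9 × (2.69 − 0.91) = 1.6020
1/(1 + e^{-1.6020}) = 0.8323
P = 0.20 + 0.80 × 0.8323 = 0.8658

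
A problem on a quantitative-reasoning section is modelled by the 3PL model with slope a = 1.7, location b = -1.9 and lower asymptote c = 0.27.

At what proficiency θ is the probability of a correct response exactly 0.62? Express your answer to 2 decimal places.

-1.95

P(θ) = c + (1 − c) · 1 / (1 + exp(−a(θ − b)))
Remove guessing floor: (0.62 − 0.27)/(1 − 0.27) = 0.4795
logit = ln(0.4795/0.5205) = -0.0822
θ = b + logit/(a) = -1.9 + (-0.0822)/1.7000 = -1.9484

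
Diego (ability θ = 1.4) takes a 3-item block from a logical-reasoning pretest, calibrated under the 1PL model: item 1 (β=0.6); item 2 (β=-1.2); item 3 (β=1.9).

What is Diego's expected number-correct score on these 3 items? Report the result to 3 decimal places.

P(θ) = 1 / (1 + exp(−(θ − β)))
P_1 = 1/(1+e^{-0.8000}) = 0.6900
P_2 = 1/(1+e^{-2.6000}) = 0.9309
P_3 = 1/(1+e^{0.5000}) = 0.3775
E[score] = 0.6900 + 0.9309 + 0.3775 = 1.9984

1.998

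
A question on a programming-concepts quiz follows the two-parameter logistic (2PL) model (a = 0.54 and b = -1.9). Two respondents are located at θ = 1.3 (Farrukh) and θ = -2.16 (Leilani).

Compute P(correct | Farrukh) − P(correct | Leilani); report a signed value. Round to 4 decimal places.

0.3842

P(θ) = 1 / (1 + exp(−a(θ − b)))
P(Farrukh) = 0.8492  [exponent 1.7280]
P(Leilani) = 0.4650  [exponent -0.1404]
Difference = 0.8492 − 0.4650 = 0.3842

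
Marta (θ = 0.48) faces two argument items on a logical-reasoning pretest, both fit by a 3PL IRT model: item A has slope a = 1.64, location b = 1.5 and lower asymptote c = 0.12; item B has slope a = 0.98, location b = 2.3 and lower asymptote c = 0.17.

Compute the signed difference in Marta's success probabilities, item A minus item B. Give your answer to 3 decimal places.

P(θ) = c + (1 − c) · 1 / (1 + exp(−a(θ − b)))
P_A = 0.2591
P_B = 0.2894
P_A − P_B = -0.0303

-0.030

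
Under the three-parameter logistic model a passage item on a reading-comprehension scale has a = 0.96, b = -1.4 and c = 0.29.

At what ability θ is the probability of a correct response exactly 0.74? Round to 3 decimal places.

P(θ) = c + (1 − c) · 1 / (1 + exp(−a(θ − b)))
Remove guessing floor: (0.74 − 0.29)/(1 − 0.29) = 0.6338
logit = ln(0.6338/0.3662) = 0.5486
θ = b + logit/(a) = -1.4 + 0.5486/0.9600 = -0.8286

-0.829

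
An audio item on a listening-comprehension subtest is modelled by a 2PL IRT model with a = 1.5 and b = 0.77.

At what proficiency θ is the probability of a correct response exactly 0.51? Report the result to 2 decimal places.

P(θ) = 1 / (1 + exp(−a(θ − b)))
logit = ln(0.5100/0.4900) = 0.0400
θ = b + logit/(a) = 0.77 + 0.0400/1.5000 = 0.7967

0.80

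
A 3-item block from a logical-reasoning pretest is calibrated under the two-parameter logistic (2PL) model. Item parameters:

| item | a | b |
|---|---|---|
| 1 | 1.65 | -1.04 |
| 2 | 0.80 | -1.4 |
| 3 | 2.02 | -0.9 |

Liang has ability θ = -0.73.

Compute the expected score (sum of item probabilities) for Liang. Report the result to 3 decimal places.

1.841

P(θ) = 1 / (1 + exp(−a(θ − b)))
P_1 = 1/(1+e^{-0.5115}) = 0.6252
P_2 = 1/(1+e^{-0.5360}) = 0.6309
P_3 = 1/(1+e^{-0.3434}) = 0.5850
E[score] = 0.6252 + 0.6309 + 0.5850 = 1.8411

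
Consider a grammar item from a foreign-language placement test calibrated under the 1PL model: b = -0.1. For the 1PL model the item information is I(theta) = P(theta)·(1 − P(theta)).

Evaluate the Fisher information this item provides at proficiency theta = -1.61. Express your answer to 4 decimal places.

0.1482

P = 1/(1+e^{1.5100}) = 0.1809
P(1−P) = 0.1809 × 0.8191 = 0.1482
I = P(1−P) = 0.14820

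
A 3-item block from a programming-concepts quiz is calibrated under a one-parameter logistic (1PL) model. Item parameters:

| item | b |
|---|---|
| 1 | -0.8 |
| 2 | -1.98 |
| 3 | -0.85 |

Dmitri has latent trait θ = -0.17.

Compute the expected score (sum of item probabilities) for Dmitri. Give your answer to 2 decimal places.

P(θ) = 1 / (1 + exp(−(θ − b)))
P_1 = 1/(1+e^{-0.6300}) = 0.6525
P_2 = 1/(1+e^{-1.8100}) = 0.8594
P_3 = 1/(1+e^{-0.6800}) = 0.6637
E[score] = 0.6525 + 0.8594 + 0.6637 = 2.1756

2.18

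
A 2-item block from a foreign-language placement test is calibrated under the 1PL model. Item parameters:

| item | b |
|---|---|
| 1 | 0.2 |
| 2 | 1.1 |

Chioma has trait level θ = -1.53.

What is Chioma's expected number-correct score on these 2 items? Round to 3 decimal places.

P(θ) = 1 / (1 + exp(−(θ − b)))
P_1 = 1/(1+e^{1.7300}) = 0.1506
P_2 = 1/(1+e^{2.6300}) = 0.0672
E[score] = 0.1506 + 0.0672 = 0.2178

0.218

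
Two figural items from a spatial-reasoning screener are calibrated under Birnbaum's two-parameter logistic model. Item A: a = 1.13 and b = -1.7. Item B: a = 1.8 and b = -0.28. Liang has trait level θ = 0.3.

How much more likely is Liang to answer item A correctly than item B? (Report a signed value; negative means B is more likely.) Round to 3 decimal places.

P(θ) = 1 / (1 + exp(−a(θ − b)))
P_A = 0.9055
P_B = 0.7396
P_A − P_B = 0.1659

0.166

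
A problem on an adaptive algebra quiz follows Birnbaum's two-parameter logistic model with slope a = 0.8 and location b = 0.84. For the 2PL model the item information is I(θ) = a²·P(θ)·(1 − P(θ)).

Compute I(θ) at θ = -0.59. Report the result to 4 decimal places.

0.1173

P = 1/(1+e^{1.1440}) = 0.2416
P(1−P) = 0.2416 × 0.7584 = 0.1832
I = a² × P(1−P) = 0.8² × 0.1832 = 0.11726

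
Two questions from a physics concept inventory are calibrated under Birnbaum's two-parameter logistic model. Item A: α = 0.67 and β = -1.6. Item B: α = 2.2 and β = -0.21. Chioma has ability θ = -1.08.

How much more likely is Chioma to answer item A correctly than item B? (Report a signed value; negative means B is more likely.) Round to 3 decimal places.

0.458

P(θ) = 1 / (1 + exp(−α(θ − β)))
P_A = 0.5862
P_B = 0.1285
P_A − P_B = 0.4577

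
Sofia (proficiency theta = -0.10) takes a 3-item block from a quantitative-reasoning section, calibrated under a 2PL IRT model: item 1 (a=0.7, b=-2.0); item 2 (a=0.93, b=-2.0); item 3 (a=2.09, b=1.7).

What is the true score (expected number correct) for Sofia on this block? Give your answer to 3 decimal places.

1.668

P(theta) = 1 / (1 + exp(−a(theta − b)))
P_1 = 1/(1+e^{-1.3300}) = 0.7908
P_2 = 1/(1+e^{-1.7670}) = 0.8541
P_3 = 1/(1+e^{3.7620}) = 0.0227
E[score] = 0.7908 + 0.8541 + 0.0227 = 1.6676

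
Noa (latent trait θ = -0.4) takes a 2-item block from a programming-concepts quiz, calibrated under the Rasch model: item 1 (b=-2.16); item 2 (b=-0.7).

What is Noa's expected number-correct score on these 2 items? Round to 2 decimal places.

P(θ) = 1 / (1 + exp(−(θ − b)))
P_1 = 1/(1+e^{-1.7600}) = 0.8532
P_2 = 1/(1+e^{-0.3000}) = 0.5744
E[score] = 0.8532 + 0.5744 = 1.4277

1.43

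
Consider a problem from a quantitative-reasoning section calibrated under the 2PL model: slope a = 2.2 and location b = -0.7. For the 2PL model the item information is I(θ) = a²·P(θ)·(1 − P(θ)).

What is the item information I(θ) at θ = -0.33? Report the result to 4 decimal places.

P = 1/(1+e^{-0.8140}) = 0.6930
P(1−P) = 0.6930 × 0.3070 = 0.2128
I = a² × P(1−P) = 2.2² × 0.2128 = 1.02979

1.0298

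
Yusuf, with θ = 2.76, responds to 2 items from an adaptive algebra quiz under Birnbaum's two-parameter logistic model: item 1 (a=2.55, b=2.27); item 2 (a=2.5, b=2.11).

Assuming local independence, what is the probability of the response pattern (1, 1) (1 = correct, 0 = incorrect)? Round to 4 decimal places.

0.6493

P(θ) = 1 / (1 + exp(−a(θ − b)))
P_1 = 1/(1+e^{-1.2495}) = 0.7772
P_2 = 1/(1+e^{-1.6250}) = 0.8355
L = P_1 × P_2 = 0.7772 × 0.8355 = 0.64935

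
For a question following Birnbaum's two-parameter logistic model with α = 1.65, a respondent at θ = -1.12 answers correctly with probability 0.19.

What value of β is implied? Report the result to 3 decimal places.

P(θ) = 1 / (1 + exp(−α(θ − β)))
logit(0.19) = ln(0.19/0.81) = -1.4500
β = θ − logit/(α) = -1.12 − (-1.4500)/1.6500 = -0.2412

-0.241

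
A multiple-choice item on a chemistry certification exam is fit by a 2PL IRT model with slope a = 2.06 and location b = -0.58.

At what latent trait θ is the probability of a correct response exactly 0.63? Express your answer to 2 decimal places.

-0.32

P(θ) = 1 / (1 + exp(−a(θ − b)))
logit = ln(0.6300/0.3700) = 0.5322
θ = b + logit/(a) = -0.58 + 0.5322/2.0600 = -0.3216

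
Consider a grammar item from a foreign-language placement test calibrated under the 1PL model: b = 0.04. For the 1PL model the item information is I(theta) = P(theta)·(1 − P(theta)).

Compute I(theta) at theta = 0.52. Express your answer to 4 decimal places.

P = 1/(1+e^{-0.4800}) = 0.6177
P(1−P) = 0.6177 × 0.3823 = 0.2361
I = P(1−P) = 0.23614

0.2361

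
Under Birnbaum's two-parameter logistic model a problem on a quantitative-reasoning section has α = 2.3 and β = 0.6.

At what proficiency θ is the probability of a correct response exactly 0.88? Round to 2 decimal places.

1.47

P(θ) = 1 / (1 + exp(−α(θ − β)))
logit = ln(0.8800/0.1200) = 1.9924
θ = β + logit/(α) = 0.6 + 1.9924/2.3000 = 1.4663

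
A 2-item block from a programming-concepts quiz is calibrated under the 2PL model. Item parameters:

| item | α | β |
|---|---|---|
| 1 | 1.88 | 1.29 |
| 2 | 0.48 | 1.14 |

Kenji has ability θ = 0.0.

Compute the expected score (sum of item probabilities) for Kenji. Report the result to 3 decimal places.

0.448

P(θ) = 1 / (1 + exp(−α(θ − β)))
P_1 = 1/(1+e^{2.4252}) = 0.0813
P_2 = 1/(1+e^{0.5472}) = 0.3665
E[score] = 0.0813 + 0.3665 = 0.4478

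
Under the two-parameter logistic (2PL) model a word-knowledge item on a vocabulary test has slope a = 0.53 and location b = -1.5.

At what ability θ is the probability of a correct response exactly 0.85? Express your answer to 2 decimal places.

1.77

P(θ) = 1 / (1 + exp(−a(θ − b)))
logit = ln(0.8500/0.1500) = 1.7346
θ = b + logit/(a) = -1.5 + 1.7346/0.5300 = 1.7728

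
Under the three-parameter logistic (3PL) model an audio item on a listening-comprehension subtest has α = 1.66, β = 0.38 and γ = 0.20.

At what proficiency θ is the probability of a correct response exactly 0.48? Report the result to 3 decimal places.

P(θ) = γ + (1 − γ) · 1 / (1 + exp(−α(θ − β)))
Remove guessing floor: (0.48 − 0.20)/(1 − 0.20) = 0.3500
logit = ln(0.3500/0.6500) = -0.6190
θ = β + logit/(α) = 0.38 + (-0.6190)/1.6600 = 0.0071

0.007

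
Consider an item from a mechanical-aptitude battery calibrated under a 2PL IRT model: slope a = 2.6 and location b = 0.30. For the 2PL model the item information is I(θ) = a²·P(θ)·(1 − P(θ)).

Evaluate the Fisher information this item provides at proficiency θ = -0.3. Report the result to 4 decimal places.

0.9700

P = 1/(1+e^{1.5600}) = 0.1736
P(1−P) = 0.1736 × 0.8264 = 0.1435
I = a² × P(1−P) = 2.6² × 0.1435 = 0.97002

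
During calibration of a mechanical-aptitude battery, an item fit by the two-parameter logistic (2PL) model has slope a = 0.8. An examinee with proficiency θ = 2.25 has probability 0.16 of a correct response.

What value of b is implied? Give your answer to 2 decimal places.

P(θ) = 1 / (1 + exp(−a(θ − b)))
logit(0.16) = ln(0.16/0.84) = -1.6582
b = θ − logit/(a) = 2.25 − (-1.6582)/0.8000 = 4.3228

4.32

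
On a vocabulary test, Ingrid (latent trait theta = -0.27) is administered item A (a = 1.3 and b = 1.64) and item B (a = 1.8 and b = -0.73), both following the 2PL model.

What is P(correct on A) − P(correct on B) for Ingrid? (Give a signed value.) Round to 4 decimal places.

P(theta) = 1 / (1 + exp(−a(theta − b)))
P_A = 0.0771
P_B = 0.6959
P_A − P_B = -0.6189

-0.6189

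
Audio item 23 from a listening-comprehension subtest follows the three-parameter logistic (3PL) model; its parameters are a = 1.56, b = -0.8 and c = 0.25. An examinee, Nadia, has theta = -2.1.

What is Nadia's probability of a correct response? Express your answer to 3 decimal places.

P(theta) = c + (1 − c) · 1 / (1 + exp(−a(theta − b)))
Exponent: 1.56 × (-2.1 − (-0.8)) = -2.0280
1/(1 + e^{2.0280}) = 0.1163
P = 0.25 + 0.75 × 0.1163 = 0.3372

0.337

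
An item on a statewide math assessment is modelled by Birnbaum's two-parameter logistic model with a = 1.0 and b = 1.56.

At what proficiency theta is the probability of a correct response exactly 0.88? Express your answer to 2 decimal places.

P(theta) = 1 / (1 + exp(−a(theta − b)))
logit = ln(0.8800/0.1200) = 1.9924
theta = b + logit/(a) = 1.56 + 1.9924/1.0000 = 3.5524

3.55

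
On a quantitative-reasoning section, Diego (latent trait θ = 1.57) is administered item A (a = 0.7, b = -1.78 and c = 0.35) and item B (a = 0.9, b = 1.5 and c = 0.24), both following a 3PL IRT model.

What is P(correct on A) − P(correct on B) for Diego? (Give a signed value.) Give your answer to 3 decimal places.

P(θ) = c + (1 − c) · 1 / (1 + exp(−a(θ − b)))
P_A = 0.9431
P_B = 0.6320
P_A − P_B = 0.3112

0.311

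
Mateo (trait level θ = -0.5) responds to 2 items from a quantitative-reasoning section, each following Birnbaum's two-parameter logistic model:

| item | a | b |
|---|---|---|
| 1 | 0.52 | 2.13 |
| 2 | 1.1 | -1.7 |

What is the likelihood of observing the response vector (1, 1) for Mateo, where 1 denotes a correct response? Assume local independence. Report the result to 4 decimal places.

0.1602

P(θ) = 1 / (1 + exp(−a(θ − b)))
P_1 = 1/(1+e^{1.3676}) = 0.2030
P_2 = 1/(1+e^{-1.3200}) = 0.7892
L = P_1 × P_2 = 0.2030 × 0.7892 = 0.16021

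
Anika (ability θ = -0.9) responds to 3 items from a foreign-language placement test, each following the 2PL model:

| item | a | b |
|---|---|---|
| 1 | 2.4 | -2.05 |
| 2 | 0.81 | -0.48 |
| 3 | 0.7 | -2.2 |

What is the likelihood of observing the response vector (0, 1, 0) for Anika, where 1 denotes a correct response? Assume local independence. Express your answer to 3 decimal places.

P(θ) = 1 / (1 + exp(−a(θ − b)))
P_1 = 1/(1+e^{-2.7600}) = 0.9405
P_2 = 1/(1+e^{0.3402}) = 0.4158
P_3 = 1/(1+e^{-0.9100}) = 0.7130
L = (1−P_1) × P_2 × (1−P_3) = 0.0595 × 0.4158 × 0.2870 = 0.00710

0.007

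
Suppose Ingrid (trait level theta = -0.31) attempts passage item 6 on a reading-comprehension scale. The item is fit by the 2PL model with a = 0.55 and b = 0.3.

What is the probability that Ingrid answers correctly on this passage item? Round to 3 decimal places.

0.417

P(theta) = 1 / (1 + exp(−a(theta − b)))
Exponent: 0.55 × (-0.31 − 0.3) = -0.3355
1/(1 + e^{0.3355}) = 0.4169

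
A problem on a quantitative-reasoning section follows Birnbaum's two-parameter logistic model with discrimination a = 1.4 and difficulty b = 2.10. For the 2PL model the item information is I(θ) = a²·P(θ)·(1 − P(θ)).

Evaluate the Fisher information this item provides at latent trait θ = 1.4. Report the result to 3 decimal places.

0.389

P = 1/(1+e^{0.9800}) = 0.2729
P(1−P) = 0.2729 × 0.7271 = 0.1984
I = a² × P(1−P) = 1.4² × 0.1984 = 0.38891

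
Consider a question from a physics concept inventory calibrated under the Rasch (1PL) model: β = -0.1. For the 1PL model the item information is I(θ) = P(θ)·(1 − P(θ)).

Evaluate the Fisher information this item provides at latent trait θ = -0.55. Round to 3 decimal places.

P = 1/(1+e^{0.4500}) = 0.3894
P(1−P) = 0.3894 × 0.6106 = 0.2378
I = P(1−P) = 0.23776

0.238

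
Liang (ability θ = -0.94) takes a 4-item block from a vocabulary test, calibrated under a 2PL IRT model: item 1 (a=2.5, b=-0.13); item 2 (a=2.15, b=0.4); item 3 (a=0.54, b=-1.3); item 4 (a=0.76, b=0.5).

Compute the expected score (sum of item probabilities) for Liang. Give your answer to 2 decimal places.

0.97

P(θ) = 1 / (1 + exp(−a(θ − b)))
P_1 = 1/(1+e^{2.0250}) = 0.1166
P_2 = 1/(1+e^{2.8810}) = 0.0531
P_3 = 1/(1+e^{-0.1944}) = 0.5484
P_4 = 1/(1+e^{1.0944}) = 0.2508
E[score] = 0.1166 + 0.0531 + 0.5484 + 0.2508 = 0.9689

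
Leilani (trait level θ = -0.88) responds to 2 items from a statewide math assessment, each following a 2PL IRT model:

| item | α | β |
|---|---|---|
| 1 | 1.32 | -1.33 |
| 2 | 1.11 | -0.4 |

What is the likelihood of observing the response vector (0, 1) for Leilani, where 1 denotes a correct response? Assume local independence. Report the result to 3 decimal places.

0.132

P(θ) = 1 / (1 + exp(−α(θ − β)))
P_1 = 1/(1+e^{-0.5940}) = 0.6443
P_2 = 1/(1+e^{0.5328}) = 0.3699
L = (1−P_1) × P_2 = 0.3557 × 0.3699 = 0.13157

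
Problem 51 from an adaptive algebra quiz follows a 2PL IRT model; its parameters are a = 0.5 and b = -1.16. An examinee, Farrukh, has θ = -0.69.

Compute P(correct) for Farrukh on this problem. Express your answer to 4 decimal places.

P(θ) = 1 / (1 + exp(−a(θ − b)))
Exponent: 0.5 × (-0.69 − (-1.16)) = 0.2350
1/(1 + e^{-0.2350}) = 0.5585

0.5585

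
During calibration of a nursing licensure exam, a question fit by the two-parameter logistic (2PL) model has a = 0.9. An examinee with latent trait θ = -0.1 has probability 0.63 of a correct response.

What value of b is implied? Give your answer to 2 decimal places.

-0.69

P(θ) = 1 / (1 + exp(−a(θ − b)))
logit(0.63) = ln(0.63/0.37) = 0.5322
b = θ − logit/(a) = -0.1 − 0.5322/0.9000 = -0.6914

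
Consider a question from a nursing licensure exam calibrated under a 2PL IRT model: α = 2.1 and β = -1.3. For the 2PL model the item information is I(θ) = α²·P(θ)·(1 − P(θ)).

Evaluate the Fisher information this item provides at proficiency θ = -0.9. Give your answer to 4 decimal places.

0.9288

P = 1/(1+e^{-0.8400}) = 0.6985
P(1−P) = 0.6985 × 0.3015 = 0.2106
I = α² × P(1−P) = 2.1² × 0.2106 = 0.92880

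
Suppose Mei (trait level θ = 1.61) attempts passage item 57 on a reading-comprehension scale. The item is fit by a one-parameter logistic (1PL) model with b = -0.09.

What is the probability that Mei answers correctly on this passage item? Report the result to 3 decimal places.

0.846

P(θ) = 1 / (1 + exp(−(θ − b)))
Exponent: (1.61 − (-0.09)) = 1.7000
1/(1 + e^{-1.7000}) = 0.8455
P = 0.8455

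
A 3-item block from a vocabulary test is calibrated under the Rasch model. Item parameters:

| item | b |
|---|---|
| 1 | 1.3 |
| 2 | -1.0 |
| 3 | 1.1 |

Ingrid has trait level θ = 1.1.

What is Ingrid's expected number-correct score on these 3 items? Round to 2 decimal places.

1.84

P(θ) = 1 / (1 + exp(−(θ − b)))
P_1 = 1/(1+e^{0.2000}) = 0.4502
P_2 = 1/(1+e^{-2.1000}) = 0.8909
P_3 = 1/(1+e^{0.0000}) = 0.5000
E[score] = 0.4502 + 0.8909 + 0.5000 = 1.8411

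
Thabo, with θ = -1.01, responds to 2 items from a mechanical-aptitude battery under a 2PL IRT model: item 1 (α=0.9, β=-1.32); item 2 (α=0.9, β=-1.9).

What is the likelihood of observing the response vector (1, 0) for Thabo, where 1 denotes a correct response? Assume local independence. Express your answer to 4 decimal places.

0.1764

P(θ) = 1 / (1 + exp(−α(θ − β)))
P_1 = 1/(1+e^{-0.2790}) = 0.5693
P_2 = 1/(1+e^{-0.8010}) = 0.6902
L = P_1 × (1−P_2) = 0.5693 × 0.3098 = 0.17638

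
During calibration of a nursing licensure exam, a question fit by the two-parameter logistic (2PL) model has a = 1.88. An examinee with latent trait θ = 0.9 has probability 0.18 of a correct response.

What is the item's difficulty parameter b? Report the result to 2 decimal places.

P(θ) = 1 / (1 + exp(−a(θ − b)))
logit(0.18) = ln(0.18/0.82) = -1.5163
b = θ − logit/(a) = 0.9 − (-1.5163)/1.8800 = 1.7066

1.71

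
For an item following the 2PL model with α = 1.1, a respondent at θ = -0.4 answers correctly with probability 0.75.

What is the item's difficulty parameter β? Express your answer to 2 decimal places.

-1.40

P(θ) = 1 / (1 + exp(−α(θ − β)))
logit(0.75) = ln(0.75/0.25) = 1.0986
β = θ − logit/(α) = -0.4 − 1.0986/1.1000 = -1.3987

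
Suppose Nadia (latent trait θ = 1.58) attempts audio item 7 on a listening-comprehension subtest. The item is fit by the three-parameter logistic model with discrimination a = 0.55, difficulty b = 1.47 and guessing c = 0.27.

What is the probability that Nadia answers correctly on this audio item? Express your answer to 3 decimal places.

P(θ) = c + (1 − c) · 1 / (1 + exp(−a(θ − b)))
Exponent: 0.55 × (1.58 − 1.47) = 0.0605
1/(1 + e^{-0.0605}) = 0.5151
P = 0.27 + 0.73 × 0.5151 = 0.6460

0.646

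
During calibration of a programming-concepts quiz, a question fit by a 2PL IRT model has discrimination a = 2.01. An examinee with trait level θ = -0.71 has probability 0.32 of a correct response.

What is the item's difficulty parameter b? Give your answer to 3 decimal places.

P(θ) = 1 / (1 + exp(−a(θ − b)))
logit(0.32) = ln(0.32/0.68) = -0.7538
b = θ − logit/(a) = -0.71 − (-0.7538)/2.0100 = -0.3350

-0.335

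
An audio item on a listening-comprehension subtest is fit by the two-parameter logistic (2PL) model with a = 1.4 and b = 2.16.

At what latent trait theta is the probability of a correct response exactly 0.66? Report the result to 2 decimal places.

P(theta) = 1 / (1 + exp(−a(theta − b)))
logit = ln(0.6600/0.3400) = 0.6633
theta = b + logit/(a) = 2.16 + 0.6633/1.4000 = 2.6338

2.63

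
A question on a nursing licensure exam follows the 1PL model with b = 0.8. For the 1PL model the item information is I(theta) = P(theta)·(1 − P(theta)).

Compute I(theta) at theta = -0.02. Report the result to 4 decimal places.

0.2123

P = 1/(1+e^{0.8200}) = 0.3058
P(1−P) = 0.3058 × 0.6942 = 0.2123
I = P(1−P) = 0.21227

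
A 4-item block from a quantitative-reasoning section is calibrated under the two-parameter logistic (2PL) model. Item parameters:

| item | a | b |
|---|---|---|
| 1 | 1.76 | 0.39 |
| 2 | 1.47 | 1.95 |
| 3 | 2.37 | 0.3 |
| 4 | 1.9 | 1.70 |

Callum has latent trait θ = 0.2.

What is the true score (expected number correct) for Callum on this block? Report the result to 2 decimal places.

0.98

P(θ) = 1 / (1 + exp(−a(θ − b)))
P_1 = 1/(1+e^{0.3344}) = 0.4172
P_2 = 1/(1+e^{2.5725}) = 0.0709
P_3 = 1/(1+e^{0.2370}) = 0.4410
P_4 = 1/(1+e^{2.8500}) = 0.0547
E[score] = 0.4172 + 0.0709 + 0.4410 + 0.0547 = 0.9838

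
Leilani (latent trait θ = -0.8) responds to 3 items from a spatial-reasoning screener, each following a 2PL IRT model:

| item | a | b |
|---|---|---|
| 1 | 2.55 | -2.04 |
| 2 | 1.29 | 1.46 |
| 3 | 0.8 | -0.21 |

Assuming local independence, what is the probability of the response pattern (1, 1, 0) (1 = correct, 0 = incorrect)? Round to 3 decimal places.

P(θ) = 1 / (1 + exp(−a(θ − b)))
P_1 = 1/(1+e^{-3.1620}) = 0.9594
P_2 = 1/(1+e^{2.9154}) = 0.0514
P_3 = 1/(1+e^{0.4720}) = 0.3841
L = P_1 × P_2 × (1−P_3) = 0.9594 × 0.0514 × 0.6159 = 0.03037

0.030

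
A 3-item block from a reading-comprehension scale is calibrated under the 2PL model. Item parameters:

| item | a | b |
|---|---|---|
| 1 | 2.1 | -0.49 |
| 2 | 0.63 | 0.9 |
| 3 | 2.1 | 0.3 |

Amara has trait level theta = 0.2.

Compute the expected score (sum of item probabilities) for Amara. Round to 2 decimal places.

1.65

P(theta) = 1 / (1 + exp(−a(theta − b)))
P_1 = 1/(1+e^{-1.4490}) = 0.8098
P_2 = 1/(1+e^{0.4410}) = 0.3915
P_3 = 1/(1+e^{0.2100}) = 0.4477
E[score] = 0.8098 + 0.3915 + 0.4477 = 1.6490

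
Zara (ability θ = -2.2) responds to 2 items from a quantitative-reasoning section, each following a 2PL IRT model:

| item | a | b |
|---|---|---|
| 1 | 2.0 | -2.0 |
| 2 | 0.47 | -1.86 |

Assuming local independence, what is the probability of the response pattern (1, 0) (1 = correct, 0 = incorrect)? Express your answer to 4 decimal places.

0.2167

P(θ) = 1 / (1 + exp(−a(θ − b)))
P_1 = 1/(1+e^{0.4000}) = 0.4013
P_2 = 1/(1+e^{0.1598}) = 0.4601
L = P_1 × (1−P_2) = 0.4013 × 0.5399 = 0.21665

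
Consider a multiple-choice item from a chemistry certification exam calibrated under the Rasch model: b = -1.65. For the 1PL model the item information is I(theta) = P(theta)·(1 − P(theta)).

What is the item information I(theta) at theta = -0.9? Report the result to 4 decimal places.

P = 1/(1+e^{-0.7500}) = 0.6792
P(1−P) = 0.6792 × 0.3208 = 0.2179
I = P(1−P) = 0.21789

0.2179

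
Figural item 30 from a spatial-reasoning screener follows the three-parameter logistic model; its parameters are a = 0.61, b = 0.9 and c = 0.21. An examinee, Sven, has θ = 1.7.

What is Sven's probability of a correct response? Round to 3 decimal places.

P(θ) = c + (1 − c) · 1 / (1 + exp(−a(θ − b)))
Exponent: 0.61 × (1.7 − 0.9) = 0.4880
1/(1 + e^{-0.4880}) = 0.6196
P = 0.21 + 0.79 × 0.6196 = 0.6995

0.700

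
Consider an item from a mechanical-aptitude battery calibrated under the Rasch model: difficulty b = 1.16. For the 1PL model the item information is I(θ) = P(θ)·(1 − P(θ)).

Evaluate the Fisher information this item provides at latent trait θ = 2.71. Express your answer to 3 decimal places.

P = 1/(1+e^{-1.5500}) = 0.8249
P(1−P) = 0.8249 × 0.1751 = 0.1444
I = P(1−P) = 0.14443

0.144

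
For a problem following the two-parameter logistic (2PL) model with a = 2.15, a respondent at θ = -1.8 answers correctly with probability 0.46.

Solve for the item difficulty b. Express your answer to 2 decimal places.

P(θ) = 1 / (1 + exp(−a(θ − b)))
logit(0.46) = ln(0.46/0.54) = -0.1603
b = θ − logit/(a) = -1.8 − (-0.1603)/2.1500 = -1.7254

-1.73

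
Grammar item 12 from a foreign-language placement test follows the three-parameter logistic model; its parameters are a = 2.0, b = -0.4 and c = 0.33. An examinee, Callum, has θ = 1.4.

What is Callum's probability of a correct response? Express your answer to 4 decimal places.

P(θ) = c + (1 − c) · 1 / (1 + exp(−a(θ − b)))
Exponent: 2.0 × (1.4 − (-0.4)) = 3.6000
1/(1 + e^{-3.6000}) = 0.9734
P = 0.33 + 0.67 × 0.9734 = 0.9822

0.9822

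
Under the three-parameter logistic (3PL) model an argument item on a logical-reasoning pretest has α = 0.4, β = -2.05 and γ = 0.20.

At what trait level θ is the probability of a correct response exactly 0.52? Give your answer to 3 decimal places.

-3.064

P(θ) = γ + (1 − γ) · 1 / (1 + exp(−α(θ − β)))
Remove guessing floor: (0.52 − 0.20)/(1 − 0.20) = 0.4000
logit = ln(0.4000/0.6000) = -0.4055
θ = β + logit/(α) = -2.05 + (-0.4055)/0.4000 = -3.0637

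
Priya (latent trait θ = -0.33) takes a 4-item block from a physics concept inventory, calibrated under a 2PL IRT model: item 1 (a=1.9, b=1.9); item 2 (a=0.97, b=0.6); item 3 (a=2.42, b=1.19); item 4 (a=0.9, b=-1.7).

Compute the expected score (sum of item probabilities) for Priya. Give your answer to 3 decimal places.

P(θ) = 1 / (1 + exp(−a(θ − b)))
P_1 = 1/(1+e^{4.2370}) = 0.0142
P_2 = 1/(1+e^{0.9021}) = 0.2886
P_3 = 1/(1+e^{3.6784}) = 0.0246
P_4 = 1/(1+e^{-1.2330}) = 0.7743
E[score] = 0.0142 + 0.2886 + 0.0246 + 0.7743 = 1.1018

1.102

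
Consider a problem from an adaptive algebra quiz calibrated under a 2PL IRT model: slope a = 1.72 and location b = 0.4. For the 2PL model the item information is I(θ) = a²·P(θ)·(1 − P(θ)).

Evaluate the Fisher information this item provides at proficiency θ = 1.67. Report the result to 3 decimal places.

0.269

P = 1/(1+e^{-2.1844}) = 0.8988
P(1−P) = 0.8988 × 0.1012 = 0.0909
I = a² × P(1−P) = 1.72² × 0.0909 = 0.26900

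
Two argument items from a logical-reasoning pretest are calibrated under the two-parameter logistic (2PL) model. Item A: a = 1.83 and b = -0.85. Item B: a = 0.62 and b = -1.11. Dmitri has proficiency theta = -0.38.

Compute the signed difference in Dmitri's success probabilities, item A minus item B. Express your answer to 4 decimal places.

P(theta) = 1 / (1 + exp(−a(theta − b)))
P_A = 0.7027
P_B = 0.6113
P_A − P_B = 0.0914

0.0914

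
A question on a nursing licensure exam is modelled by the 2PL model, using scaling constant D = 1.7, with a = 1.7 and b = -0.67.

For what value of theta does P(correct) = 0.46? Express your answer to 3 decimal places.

P(theta) = 1 / (1 + exp(−D·a(theta − b)))
logit = ln(0.4600/0.5400) = -0.1603
theta = b + logit/(1.7·a) = -0.67 + (-0.1603)/2.8900 = -0.7255

-0.725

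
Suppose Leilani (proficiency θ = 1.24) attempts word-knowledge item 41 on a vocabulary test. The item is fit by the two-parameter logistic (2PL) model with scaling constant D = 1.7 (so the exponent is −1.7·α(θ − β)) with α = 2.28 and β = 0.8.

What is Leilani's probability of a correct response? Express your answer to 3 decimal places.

0.846

P(θ) = 1 / (1 + exp(−D·α(θ − β)))
Exponent: 1.7 × 2.28 × (1.24 − 0.8) = 1.7054
1/(1 + e^{-1.7054}) = 0.8462
P = 0.8462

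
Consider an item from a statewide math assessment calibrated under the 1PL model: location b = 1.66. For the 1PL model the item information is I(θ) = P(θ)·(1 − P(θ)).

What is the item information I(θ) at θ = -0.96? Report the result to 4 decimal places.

0.0633

P = 1/(1+e^{2.6200}) = 0.0679
P(1−P) = 0.0679 × 0.9321 = 0.0633
I = P(1−P) = 0.06326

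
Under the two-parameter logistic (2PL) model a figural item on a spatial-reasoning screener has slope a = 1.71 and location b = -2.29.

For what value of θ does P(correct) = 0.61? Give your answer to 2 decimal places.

-2.03

P(θ) = 1 / (1 + exp(−a(θ − b)))
logit = ln(0.6100/0.3900) = 0.4473
θ = b + logit/(a) = -2.29 + 0.4473/1.7100 = -2.0284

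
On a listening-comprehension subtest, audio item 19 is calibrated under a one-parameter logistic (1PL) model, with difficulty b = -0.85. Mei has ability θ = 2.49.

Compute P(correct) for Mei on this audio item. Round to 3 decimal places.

0.966

P(θ) = 1 / (1 + exp(−(θ − b)))
Exponent: (2.49 − (-0.85)) = 3.3400
1/(1 + e^{-3.3400}) = 0.9658
P = 0.9658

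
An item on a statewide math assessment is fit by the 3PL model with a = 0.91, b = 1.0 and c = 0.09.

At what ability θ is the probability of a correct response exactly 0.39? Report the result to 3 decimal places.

0.220

P(θ) = c + (1 − c) · 1 / (1 + exp(−a(θ − b)))
Remove guessing floor: (0.39 − 0.09)/(1 − 0.09) = 0.3297
logit = ln(0.3297/0.6703) = -0.7097
θ = b + logit/(a) = 1.0 + (-0.7097)/0.9100 = 0.2201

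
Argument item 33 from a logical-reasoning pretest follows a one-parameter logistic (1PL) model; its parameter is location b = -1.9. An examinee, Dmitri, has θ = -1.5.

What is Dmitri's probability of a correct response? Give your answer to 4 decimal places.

P(θ) = 1 / (1 + exp(−(θ − b)))
Exponent: (-1.5 − (-1.9)) = 0.4000
1/(1 + e^{-0.4000}) = 0.5987
P = 0.5987

0.5987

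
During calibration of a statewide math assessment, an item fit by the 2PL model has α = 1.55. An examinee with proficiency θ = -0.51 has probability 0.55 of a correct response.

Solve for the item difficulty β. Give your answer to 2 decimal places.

-0.64

P(θ) = 1 / (1 + exp(−α(θ − β)))
logit(0.55) = ln(0.55/0.45) = 0.2007
β = θ − logit/(α) = -0.51 − 0.2007/1.5500 = -0.6395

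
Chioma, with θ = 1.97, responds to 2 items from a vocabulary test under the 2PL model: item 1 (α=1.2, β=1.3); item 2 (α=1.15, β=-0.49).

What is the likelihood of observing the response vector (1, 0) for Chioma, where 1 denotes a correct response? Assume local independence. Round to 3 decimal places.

P(θ) = 1 / (1 + exp(−α(θ − β)))
P_1 = 1/(1+e^{-0.8040}) = 0.6908
P_2 = 1/(1+e^{-2.8290}) = 0.9442
L = P_1 × (1−P_2) = 0.6908 × 0.0558 = 0.03853

0.039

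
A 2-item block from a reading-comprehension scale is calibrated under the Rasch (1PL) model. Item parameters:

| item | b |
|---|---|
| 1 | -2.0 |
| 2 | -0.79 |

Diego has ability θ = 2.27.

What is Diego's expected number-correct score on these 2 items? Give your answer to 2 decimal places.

1.94

P(θ) = 1 / (1 + exp(−(θ − b)))
P_1 = 1/(1+e^{-4.2700}) = 0.9862
P_2 = 1/(1+e^{-3.0600}) = 0.9552
E[score] = 0.9862 + 0.9552 = 1.9414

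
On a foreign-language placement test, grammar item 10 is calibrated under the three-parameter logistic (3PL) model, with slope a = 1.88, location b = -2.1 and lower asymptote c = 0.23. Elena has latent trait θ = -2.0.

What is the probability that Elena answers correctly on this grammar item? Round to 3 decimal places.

P(θ) = c + (1 − c) · 1 / (1 + exp(−a(θ − b)))
Exponent: 1.88 × (-2.0 − (-2.1)) = 0.1880
1/(1 + e^{-0.1880}) = 0.5469
P = 0.23 + 0.77 × 0.5469 = 0.6511

0.651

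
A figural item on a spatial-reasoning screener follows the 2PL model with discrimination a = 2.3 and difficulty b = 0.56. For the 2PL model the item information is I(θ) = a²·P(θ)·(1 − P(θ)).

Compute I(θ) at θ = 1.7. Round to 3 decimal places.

P = 1/(1+e^{-2.6220}) = 0.9323
P(1−P) = 0.9323 × 0.0677 = 0.0631
I = a² × P(1−P) = 2.3² × 0.0631 = 0.33405

0.334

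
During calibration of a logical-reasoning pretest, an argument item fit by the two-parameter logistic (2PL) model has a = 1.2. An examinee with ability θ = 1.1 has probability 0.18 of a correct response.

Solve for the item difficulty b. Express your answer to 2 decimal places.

P(θ) = 1 / (1 + exp(−a(θ − b)))
logit(0.18) = ln(0.18/0.82) = -1.5163
b = θ − logit/(a) = 1.1 − (-1.5163)/1.2000 = 2.3636

2.36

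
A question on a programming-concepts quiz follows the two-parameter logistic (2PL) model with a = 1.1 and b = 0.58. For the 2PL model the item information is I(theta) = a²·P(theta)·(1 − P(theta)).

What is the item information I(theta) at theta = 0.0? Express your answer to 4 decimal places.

0.2737

P = 1/(1+e^{0.6380}) = 0.3457
P(1−P) = 0.3457 × 0.6543 = 0.2262
I = a² × P(1−P) = 1.1² × 0.2262 = 0.27369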